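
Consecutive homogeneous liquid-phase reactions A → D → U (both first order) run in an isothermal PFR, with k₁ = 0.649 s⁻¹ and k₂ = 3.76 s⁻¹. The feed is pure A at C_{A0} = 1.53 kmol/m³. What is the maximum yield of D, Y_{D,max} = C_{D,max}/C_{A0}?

0.120

For a first-order series the maximum intermediate yield is C_{D,max}/C_{A0} = (k₁/k₂)^[k₂/(k₂−k₁)].
= (0.649/3.76)^(3.76/(3.76−0.649)) = (0.1726)^(1.209) = 0.1196.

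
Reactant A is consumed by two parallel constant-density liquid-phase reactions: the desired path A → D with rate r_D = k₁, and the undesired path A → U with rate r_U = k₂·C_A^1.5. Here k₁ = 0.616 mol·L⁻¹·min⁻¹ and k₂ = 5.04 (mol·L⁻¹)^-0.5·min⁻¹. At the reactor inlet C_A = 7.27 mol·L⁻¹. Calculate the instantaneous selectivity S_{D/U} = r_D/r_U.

0.00624

S_{D/U} = r_D/r_U = (k₁)/(k₂·C_A^1.5) = (k₁/k₂)·C_A^-1.5.
= (0.616) / (5.04×7.270^1.5) = 0.6160/98.79 = 0.00624.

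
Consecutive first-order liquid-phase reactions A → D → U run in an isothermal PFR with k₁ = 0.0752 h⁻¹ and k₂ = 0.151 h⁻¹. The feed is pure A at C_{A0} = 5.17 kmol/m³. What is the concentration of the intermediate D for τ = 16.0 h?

1.08 kmol/m³

For first-order series with pure A initially, C_D(τ) = k₁C_{A0}/(k₂−k₁)·(e^(−k₁τ) − e^(−k₂τ)).
e^(−k₁τ) = e^(−0.0752×16.0) = e^(−1.203) = 0.3002; e^(−k₂τ) = e^(−2.416) = 0.08928.
C_D = 0.0752×5.17/(0.151−0.0752) × (0.3002−0.08928) = 5.129×0.2110 = 1.082 kmol/m³.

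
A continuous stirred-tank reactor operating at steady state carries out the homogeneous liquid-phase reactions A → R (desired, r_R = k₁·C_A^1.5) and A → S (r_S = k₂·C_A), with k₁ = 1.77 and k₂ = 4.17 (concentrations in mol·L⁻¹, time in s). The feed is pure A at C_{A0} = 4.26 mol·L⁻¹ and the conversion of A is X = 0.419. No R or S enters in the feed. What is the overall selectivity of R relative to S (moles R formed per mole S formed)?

Exit C_A = C_{A0}(1−X) = 4.26×0.581 = 2.475 mol·L⁻¹.
In a CSTR the entire volume is at exit conditions, so r_R = 1.77×2.475^1.5 = 6.892 and r_S = 4.17×2.475 = 10.32.
Overall selectivity = C_R/C_S = r_Rτ/(r_Sτ) = r_R/r_S = 0.668.

0.668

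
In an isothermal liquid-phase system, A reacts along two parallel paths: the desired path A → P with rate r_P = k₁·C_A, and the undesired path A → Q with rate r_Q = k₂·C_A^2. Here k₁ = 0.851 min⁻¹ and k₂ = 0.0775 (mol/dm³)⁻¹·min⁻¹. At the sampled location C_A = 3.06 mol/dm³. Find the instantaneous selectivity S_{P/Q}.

S_{P/Q} = r_P/r_Q = (k₁·C_A)/(k₂·C_A^2) = (k₁/k₂)·C_A⁻¹.
= (0.851×3.060) / (0.0775×3.060^2) = 2.604/0.7257 = 3.59.

3.59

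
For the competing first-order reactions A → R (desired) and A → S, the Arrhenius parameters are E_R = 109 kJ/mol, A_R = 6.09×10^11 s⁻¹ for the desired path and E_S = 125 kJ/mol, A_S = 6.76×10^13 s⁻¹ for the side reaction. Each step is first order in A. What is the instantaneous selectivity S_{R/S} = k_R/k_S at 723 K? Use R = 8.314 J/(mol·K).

k_R/k_S = (A_R/A_S)·exp[−(E_R−E_S)/(RT)] = (A_R/A_S)·exp[(E_S−E_R)/(RT)].
(E_S−E_R)/(RT) = (125−109)×10³/(8.314×723) = 16000/6011 = 2.662.
k_R/k_S = (6.09×10^11/6.76×10^13)·exp(2.662) = 0.009009 × 14.32 = 0.129.

0.129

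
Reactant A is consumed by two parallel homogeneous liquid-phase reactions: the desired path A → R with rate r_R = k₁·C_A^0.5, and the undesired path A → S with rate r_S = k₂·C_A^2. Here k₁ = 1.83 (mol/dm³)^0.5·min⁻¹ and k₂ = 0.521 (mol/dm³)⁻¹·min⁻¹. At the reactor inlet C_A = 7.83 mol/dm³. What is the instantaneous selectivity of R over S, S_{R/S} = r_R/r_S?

S_{R/S} = r_R/r_S = (k₁·C_A^0.5)/(k₂·C_A^2) = (k₁/k₂)·C_A^-1.5.
= (1.83×7.830^0.5) / (0.521×7.830^2) = 5.121/31.94 = 0.160.
The undesired path is higher order in A, so low C_A (CSTR or dilute feed) favours R.

0.160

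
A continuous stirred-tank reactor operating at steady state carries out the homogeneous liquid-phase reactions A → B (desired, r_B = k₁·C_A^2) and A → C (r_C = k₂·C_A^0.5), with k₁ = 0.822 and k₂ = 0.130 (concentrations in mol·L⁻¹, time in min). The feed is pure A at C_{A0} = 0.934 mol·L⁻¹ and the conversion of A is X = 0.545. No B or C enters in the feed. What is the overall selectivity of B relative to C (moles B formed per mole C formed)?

Exit C_A = C_{A0}(1−X) = 0.934×0.455 = 0.4250 mol·L⁻¹.
Rates in a CSTR are evaluated at the outlet concentration: r_B = 0.822×0.4250^2 = 0.1485, r_C = 0.130×0.4250^0.5 = 0.08475.
Overall selectivity = C_B/C_C = r_Bτ/(r_Cτ) = r_B/r_C = 1.75.

1.75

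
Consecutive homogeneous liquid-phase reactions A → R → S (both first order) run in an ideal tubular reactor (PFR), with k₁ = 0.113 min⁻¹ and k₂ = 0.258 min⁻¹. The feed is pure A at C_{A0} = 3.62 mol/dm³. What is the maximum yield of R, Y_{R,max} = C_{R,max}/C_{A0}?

Evaluating C_R at τ_opt = ln(k₂/k₁)/(k₂−k₁) gives C_{R,max}/C_{A0} = (k₁/k₂)^[k₂/(k₂−k₁)].
= (0.113/0.258)^(0.258/(0.258−0.113)) = (0.4380)^(1.779) = 0.2302.

0.230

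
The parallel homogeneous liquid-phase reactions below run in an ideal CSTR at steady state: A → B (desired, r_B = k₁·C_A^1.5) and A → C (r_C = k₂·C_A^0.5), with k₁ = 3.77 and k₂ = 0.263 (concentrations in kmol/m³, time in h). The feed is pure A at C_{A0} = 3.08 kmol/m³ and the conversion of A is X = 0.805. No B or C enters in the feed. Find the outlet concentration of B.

Exit C_A = C_{A0}(1−X) = 3.08×0.195 = 0.6006 kmol/m³.
In a CSTR the entire volume is at exit conditions, so r_B = 3.77×0.6006^1.5 = 1.755 and r_C = 0.263×0.6006^0.5 = 0.2038.
Fraction of consumed A going to B: r_B/(r_B+r_C) = 0.8959.
C_B = 0.8959·C_{A0}·X = 0.8959×3.08×0.805 = 2.22 kmol/m³.

2.22 kmol/m³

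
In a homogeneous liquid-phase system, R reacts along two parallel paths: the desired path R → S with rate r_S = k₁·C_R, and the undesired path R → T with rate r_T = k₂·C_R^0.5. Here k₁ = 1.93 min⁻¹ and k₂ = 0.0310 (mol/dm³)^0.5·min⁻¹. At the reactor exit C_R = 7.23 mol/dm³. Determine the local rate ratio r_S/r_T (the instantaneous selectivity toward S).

167

S_{S/T} = r_S/r_T = (k₁·C_R)/(k₂·C_R^0.5) = (k₁/k₂)·C_R^0.5.
= (1.93×7.230) / (0.0310×7.230^0.5) = 13.95/0.08335 = 167.
Since the desired path is higher order in R, keeping C_R high (PFR or concentrated feed) favours S.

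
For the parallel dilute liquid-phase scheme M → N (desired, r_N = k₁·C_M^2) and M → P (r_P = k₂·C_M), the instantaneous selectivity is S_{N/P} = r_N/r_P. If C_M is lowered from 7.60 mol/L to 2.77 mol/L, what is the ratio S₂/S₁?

S_{N/P} = (k₁/k₂)·C_M, so S₂/S₁ = (C_{M,2}/C_{M,1}).
= 2.77/7.60 = 0.364.

0.364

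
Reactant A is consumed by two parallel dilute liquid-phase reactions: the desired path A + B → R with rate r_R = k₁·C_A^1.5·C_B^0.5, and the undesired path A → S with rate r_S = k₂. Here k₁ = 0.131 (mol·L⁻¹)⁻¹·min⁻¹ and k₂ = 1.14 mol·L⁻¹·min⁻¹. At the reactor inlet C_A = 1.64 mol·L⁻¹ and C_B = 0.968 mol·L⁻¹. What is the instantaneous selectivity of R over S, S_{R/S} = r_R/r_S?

S_{R/S} = r_R/r_S = (k₁·C_A^1.5·C_B^0.5)/(k₂) = (k₁/k₂)·C_A^1.5·C_B^0.5.
= (0.131×1.640^1.5×0.9680^0.5) / (1.14) = 0.2707/1.140 = 0.237.
Since the desired path is higher order in A, keeping C_A high (PFR or concentrated feed) favours R.

0.237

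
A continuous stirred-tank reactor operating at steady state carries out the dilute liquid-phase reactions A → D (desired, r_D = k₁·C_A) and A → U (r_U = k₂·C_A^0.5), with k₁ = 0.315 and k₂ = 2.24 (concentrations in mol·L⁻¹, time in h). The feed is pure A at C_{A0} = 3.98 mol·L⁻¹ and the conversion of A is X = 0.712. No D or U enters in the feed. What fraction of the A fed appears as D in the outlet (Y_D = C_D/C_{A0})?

Exit C_A = C_{A0}(1−X) = 3.98×0.288 = 1.146 mol·L⁻¹.
Rates in a CSTR are evaluated at the outlet concentration: r_D = 0.315×1.146 = 0.3611, r_U = 2.24×1.146^0.5 = 2.398.
Fraction of consumed A going to D: r_D/(r_D+r_U) = 0.1309.
C_D = 0.1309·C_{A0}·X = 0.1309×3.98×0.712 = 0.371 mol·L⁻¹; Y_D = C_D/C_{A0} = 0.0932.

0.0932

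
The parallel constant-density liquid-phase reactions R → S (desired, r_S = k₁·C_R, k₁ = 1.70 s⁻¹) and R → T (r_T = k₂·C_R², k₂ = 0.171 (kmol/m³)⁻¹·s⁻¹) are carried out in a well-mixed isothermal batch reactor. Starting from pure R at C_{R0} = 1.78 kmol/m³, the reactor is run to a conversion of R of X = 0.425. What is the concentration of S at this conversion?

0.663 kmol/m³

C_R = C_{R0}(1−X) = 1.023 kmol/m³.
Along a PFR/batch, dC_S/dC_R = −r_S/(r_S+r_T) = −k₁/(k₁+k₂·C_R).
Integrating from C_{R0} to C_R: C_S = (1.70/0.171)·ln[(1.70+0.171·1.78)/(1.70+0.171·1.02)] = 9.942·ln(2.004/1.875) = 0.6633 kmol/m³.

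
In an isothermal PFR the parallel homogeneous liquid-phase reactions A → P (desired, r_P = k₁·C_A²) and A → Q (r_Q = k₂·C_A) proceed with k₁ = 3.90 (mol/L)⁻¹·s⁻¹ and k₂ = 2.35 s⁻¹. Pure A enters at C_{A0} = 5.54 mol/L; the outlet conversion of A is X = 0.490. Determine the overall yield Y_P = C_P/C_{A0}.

0.427

C_A = C_{A0}(1−X) = 2.825 mol/L.
Along a PFR/batch, dC_Q/dC_A = −r_Q/(r_P+r_Q) = −k₂/(k₂+k₁·C_A).
Integrating from C_{A0} to C_A: C_Q = (2.35/3.90)·ln[(2.35+3.90·5.54)/(2.35+3.90·2.83)] = 0.6026·ln(23.96/13.37) = 0.3515 mol/L.
Then C_P = (C_{A0}−C_A) − C_Q = 2.715 − 0.3515 = 2.363 mol/L.
Y_P = C_P/C_{A0} = 2.363/5.54 = 0.427.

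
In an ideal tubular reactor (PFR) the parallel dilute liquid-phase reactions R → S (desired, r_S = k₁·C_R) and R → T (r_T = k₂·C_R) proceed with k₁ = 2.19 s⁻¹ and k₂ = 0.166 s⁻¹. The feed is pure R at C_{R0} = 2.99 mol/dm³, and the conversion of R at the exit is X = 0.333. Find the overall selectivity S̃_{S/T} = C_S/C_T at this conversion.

C_R = C_{R0}(1−X) = 1.994 mol/dm³.
Both paths are first order in R, so the instantaneous fraction to S is constant: dC_S/d(−C_R) = k₁/(k₁+k₂) = 0.9295.
C_S = 0.9295·(C_{R0}−C_R) = 0.9295×0.9957 = 0.926 mol/dm³.
C_T = (C_{R0}−C_R)−C_S = 0.07015 mol/dm³; S̃_{S/T} = 0.9255/0.07015 = 13.2.

13.2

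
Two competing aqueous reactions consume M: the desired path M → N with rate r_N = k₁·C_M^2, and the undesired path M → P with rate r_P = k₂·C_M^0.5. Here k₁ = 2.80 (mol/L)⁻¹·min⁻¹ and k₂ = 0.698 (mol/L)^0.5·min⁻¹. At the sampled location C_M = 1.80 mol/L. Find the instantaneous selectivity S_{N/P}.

S_{N/P} = r_N/r_P = (k₁·C_M^2)/(k₂·C_M^0.5) = (k₁/k₂)·C_M^1.5.
= (2.80×1.800^2) / (0.698×1.800^0.5) = 9.072/0.9365 = 9.69.
Since the desired path is higher order in M, keeping C_M high (PFR or concentrated feed) favours N.

9.69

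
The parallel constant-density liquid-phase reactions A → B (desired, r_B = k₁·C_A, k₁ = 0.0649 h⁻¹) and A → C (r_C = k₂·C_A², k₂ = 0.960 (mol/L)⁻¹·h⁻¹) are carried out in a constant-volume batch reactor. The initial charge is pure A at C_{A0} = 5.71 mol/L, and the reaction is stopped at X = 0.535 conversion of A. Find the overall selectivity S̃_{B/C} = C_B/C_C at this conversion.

0.0169

C_A = C_{A0}(1−X) = 2.655 mol/L.
Along a PFR/batch, dC_B/dC_A = −r_B/(r_B+r_C) = −k₁/(k₁+k₂·C_A).
Integrating from C_{A0} to C_A: C_B = (0.0649/0.960)·ln[(0.0649+0.960·5.71)/(0.0649+0.960·2.66)] = 0.06760·ln(5.546/2.614) = 0.05086 mol/L.
C_C = (C_{A0}−C_A)−C_B = 3.004 mol/L; S̃_{B/C} = 0.05086/3.004 = 0.0169.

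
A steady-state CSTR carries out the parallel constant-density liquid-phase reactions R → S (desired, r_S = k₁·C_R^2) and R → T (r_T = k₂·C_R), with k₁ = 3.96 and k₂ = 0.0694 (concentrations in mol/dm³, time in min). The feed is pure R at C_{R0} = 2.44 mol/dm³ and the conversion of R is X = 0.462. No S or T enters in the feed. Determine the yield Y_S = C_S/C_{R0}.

Exit C_R = C_{R0}(1−X) = 2.44×0.538 = 1.313 mol/dm³.
In a CSTR the entire volume is at exit conditions, so r_S = 3.96×1.313^2 = 6.824 and r_T = 0.0694×1.313 = 0.09110.
Fraction of consumed R going to S: r_S/(r_S+r_T) = 0.9868.
C_S = 0.9868·C_{R0}·X = 0.9868×2.44×0.462 = 1.11 mol/dm³; Y_S = C_S/C_{R0} = 0.456.

0.456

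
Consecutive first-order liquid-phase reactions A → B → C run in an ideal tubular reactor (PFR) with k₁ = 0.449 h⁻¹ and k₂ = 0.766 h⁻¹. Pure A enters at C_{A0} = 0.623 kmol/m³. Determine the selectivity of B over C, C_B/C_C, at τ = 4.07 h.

For first-order series with pure A initially, C_B(τ) = k₁C_{A0}/(k₂−k₁)·(e^(−k₁τ) − e^(−k₂τ)).
e^(−k₁τ) = e^(−0.449×4.07) = e^(−1.827) = 0.1608; e^(−k₂τ) = e^(−3.118) = 0.04426.
C_B = 0.449×0.623/(0.766−0.449) × (0.1608−0.04426) = 0.8824×0.1166 = 0.1029 kmol/m³.
C_A = C_{A0}e^(−k₁τ) = 0.1002 kmol/m³, so C_C = C_{A0}−C_A−C_B = 0.4199 kmol/m³; C_B/C_C = 0.245.

0.245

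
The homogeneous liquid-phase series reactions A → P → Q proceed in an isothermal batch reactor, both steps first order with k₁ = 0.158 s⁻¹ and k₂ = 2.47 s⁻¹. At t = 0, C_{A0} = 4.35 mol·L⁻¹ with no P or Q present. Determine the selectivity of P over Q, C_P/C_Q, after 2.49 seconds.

For first-order series with pure A initially, C_P(t) = k₁C_{A0}/(k₂−k₁)·(e^(−k₁t) − e^(−k₂t)).
e^(−k₁t) = e^(−0.158×2.49) = e^(−0.3934) = 0.6747; e^(−k₂t) = e^(−6.150) = 0.002133.
C_P = 0.158×4.35/(2.47−0.158) × (0.6747−0.002133) = 0.2973×0.6726 = 0.2000 mol·L⁻¹.
C_A = C_{A0}e^(−k₁t) = 2.935 mol·L⁻¹, so C_Q = C_{A0}−C_A−C_P = 1.215 mol·L⁻¹; C_P/C_Q = 0.165.

0.165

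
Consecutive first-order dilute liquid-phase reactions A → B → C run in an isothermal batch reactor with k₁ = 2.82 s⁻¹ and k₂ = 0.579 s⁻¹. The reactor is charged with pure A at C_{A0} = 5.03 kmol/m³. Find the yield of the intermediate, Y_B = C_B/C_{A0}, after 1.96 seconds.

Solving the coupled first-order balances gives C_B(t) = [k₁/(k₂−k₁)]·C_{A0}·(e^(−k₁t) − e^(−k₂t)).
e^(−k₁t) = e^(−2.82×1.96) = e^(−5.527) = 0.003977; e^(−k₂t) = e^(−1.135) = 0.3215.
C_B = 2.82×5.03/(0.579−2.82) × (0.003977−0.3215) = (-6.330)×(-0.3175) = 2.010 kmol/m³.
Y_B = C_B/C_{A0} = 2.010/5.03 = 0.400.

0.400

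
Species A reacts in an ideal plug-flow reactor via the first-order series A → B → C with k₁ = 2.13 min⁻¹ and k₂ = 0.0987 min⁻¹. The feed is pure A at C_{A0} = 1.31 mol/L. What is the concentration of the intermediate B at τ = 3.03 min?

1.02 mol/L

Solving the coupled first-order balances gives C_B(τ) = [k₁/(k₂−k₁)]·C_{A0}·(e^(−k₁τ) − e^(−k₂τ)).
e^(−k₁τ) = e^(−2.13×3.03) = e^(−6.454) = 0.001574; e^(−k₂τ) = e^(−0.2991) = 0.7415.
C_B = 2.13×1.31/(0.0987−2.13) × (0.001574−0.7415) = (-1.374)×(-0.7399) = 1.016 mol/L.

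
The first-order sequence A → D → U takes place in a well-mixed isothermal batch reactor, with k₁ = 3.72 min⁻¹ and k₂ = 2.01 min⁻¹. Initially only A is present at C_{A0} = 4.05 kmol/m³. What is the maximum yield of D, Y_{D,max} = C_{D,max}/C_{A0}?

For a first-order series the maximum intermediate yield is C_{D,max}/C_{A0} = (k₁/k₂)^[k₂/(k₂−k₁)].
= (3.72/2.01)^(2.01/(2.01−3.72)) = (1.851)^(-1.175) = 0.4850.

0.485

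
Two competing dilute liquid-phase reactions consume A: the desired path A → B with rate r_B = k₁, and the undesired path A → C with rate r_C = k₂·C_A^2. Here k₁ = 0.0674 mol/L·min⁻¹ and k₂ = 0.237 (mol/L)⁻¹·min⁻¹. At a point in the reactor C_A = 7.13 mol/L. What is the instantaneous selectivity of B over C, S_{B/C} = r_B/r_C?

0.00559

S_{B/C} = r_B/r_C = (k₁)/(k₂·C_A^2) = (k₁/k₂)·C_A^-2.
= (0.0674) / (0.237×7.130^2) = 0.06740/12.05 = 0.00559.
The undesired path is higher order in A, so low C_A (CSTR or dilute feed) favours B.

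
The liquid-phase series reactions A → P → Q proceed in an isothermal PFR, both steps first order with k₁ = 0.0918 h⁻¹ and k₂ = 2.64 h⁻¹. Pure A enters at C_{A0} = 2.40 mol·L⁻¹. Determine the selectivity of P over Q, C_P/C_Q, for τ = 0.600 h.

0.993

The intermediate concentration in a first-order A→B→C sequence is C_P = k₁C_{A0}(e^(−k₁τ) − e^(−k₂τ))/(k₂−k₁).
e^(−k₁τ) = e^(−0.0918×0.600) = e^(−0.05508) = 0.9464; e^(−k₂τ) = e^(−1.584) = 0.2052.
C_P = 0.0918×2.40/(2.64−0.0918) × (0.9464−0.2052) = 0.08646×0.7413 = 0.06409 mol·L⁻¹.
C_A = C_{A0}e^(−k₁τ) = 2.271 mol·L⁻¹, so C_Q = C_{A0}−C_A−C_P = 0.06453 mol·L⁻¹; C_P/C_Q = 0.993.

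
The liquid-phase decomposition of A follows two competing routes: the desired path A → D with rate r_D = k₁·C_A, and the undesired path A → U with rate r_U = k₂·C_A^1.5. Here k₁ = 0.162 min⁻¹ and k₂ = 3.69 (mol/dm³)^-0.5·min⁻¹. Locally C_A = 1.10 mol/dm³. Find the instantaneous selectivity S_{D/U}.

0.0419

S_{D/U} = r_D/r_U = (k₁·C_A)/(k₂·C_A^1.5) = (k₁/k₂)·C_A^-0.5.
= (0.162×1.100) / (3.69×1.100^1.5) = 0.1782/4.257 = 0.0419.
The undesired path is higher order in A, so low C_A (CSTR or dilute feed) favours D.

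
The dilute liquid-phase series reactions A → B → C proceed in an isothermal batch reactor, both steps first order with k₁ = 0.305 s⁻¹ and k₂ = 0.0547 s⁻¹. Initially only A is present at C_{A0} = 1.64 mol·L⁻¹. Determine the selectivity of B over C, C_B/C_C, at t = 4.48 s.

6.30

Solving the coupled first-order balances gives C_B(t) = [k₁/(k₂−k₁)]·C_{A0}·(e^(−k₁t) − e^(−k₂t)).
e^(−k₁t) = e^(−0.305×4.48) = e^(−1.366) = 0.2550; e^(−k₂t) = e^(−0.2451) = 0.7827.
C_B = 0.305×1.64/(0.0547−0.305) × (0.2550−0.7827) = (-1.998)×(-0.5276) = 1.054 mol·L⁻¹.
C_A = C_{A0}e^(−k₁t) = 0.4182 mol·L⁻¹, so C_C = C_{A0}−C_A−C_B = 0.1673 mol·L⁻¹; C_B/C_C = 6.30.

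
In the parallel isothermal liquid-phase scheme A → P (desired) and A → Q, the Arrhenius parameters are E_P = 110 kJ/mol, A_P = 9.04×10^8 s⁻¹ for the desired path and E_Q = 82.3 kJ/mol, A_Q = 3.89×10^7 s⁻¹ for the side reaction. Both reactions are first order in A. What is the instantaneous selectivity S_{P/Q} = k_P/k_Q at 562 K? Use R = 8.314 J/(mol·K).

Since both paths have the same order in A, the concentration cancels and S_{P/Q} = k_P/k_Q = (A_P/A_Q)·exp[(E_Q−E_P)/(RT)].
(E_Q−E_P)/(RT) = (82.3−110)×10³/(8.314×562) = -27700/4672 = -5.928.
k_P/k_Q = (9.04×10^8/3.89×10^7)·exp(-5.928) = 23.24 × 0.002663 = 0.0619.

0.0619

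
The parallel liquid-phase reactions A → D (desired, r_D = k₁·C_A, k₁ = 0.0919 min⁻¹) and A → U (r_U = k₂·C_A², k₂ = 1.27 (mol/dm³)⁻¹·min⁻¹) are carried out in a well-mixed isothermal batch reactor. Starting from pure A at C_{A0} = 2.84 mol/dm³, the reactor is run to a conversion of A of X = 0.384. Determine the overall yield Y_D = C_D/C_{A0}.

0.0120

C_A = C_{A0}(1−X) = 1.749 mol/dm³.
Along a PFR/batch, dC_D/dC_A = −r_D/(r_D+r_U) = −k₁/(k₁+k₂·C_A).
Integrating from C_{A0} to C_A: C_D = (0.0919/1.27)·ln[(0.0919+1.27·2.84)/(0.0919+1.27·1.75)] = 0.07236·ln(3.699/2.314) = 0.03395 mol/dm³.
Y_D = C_D/C_{A0} = 0.03395/2.84 = 0.0120.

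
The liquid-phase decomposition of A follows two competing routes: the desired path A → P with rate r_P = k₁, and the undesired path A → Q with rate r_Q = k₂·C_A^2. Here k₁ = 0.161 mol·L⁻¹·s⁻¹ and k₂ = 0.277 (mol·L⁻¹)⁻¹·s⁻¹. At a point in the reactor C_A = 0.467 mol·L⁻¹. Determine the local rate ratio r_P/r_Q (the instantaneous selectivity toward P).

2.67

S_{P/Q} = r_P/r_Q = (k₁)/(k₂·C_A^2) = (k₁/k₂)·C_A^-2.
= (0.161) / (0.277×0.4670^2) = 0.1610/0.06041 = 2.67.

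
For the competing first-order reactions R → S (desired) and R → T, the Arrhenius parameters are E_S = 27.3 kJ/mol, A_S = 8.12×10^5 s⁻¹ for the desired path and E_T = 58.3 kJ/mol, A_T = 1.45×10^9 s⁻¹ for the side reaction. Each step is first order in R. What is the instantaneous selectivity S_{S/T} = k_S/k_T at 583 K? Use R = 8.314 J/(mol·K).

With equal orders, S_{S/T} = k_S/k_T = (A_S/A_T)·exp[(E_T−E_S)/(RT)].
(E_T−E_S)/(RT) = (58.3−27.3)×10³/(8.314×583) = 31000/4847 = 6.396.
k_S/k_T = (8.12×10^5/1.45×10^9)·exp(6.396) = 5.600×10^-4 × 599.2 = 0.336.

0.336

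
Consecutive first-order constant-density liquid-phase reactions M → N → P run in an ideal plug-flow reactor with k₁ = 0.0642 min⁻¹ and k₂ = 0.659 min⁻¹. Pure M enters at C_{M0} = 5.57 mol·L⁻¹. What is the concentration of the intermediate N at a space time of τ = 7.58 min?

For first-order series with pure M initially, C_N(τ) = k₁C_{M0}/(k₂−k₁)·(e^(−k₁τ) − e^(−k₂τ)).
e^(−k₁τ) = e^(−0.0642×7.58) = e^(−0.4866) = 0.6147; e^(−k₂τ) = e^(−4.995) = 0.006770.
C_N = 0.0642×5.57/(0.659−0.0642) × (0.6147−0.006770) = 0.6012×0.6079 = 0.3655 mol·L⁻¹.

0.365 mol·L⁻¹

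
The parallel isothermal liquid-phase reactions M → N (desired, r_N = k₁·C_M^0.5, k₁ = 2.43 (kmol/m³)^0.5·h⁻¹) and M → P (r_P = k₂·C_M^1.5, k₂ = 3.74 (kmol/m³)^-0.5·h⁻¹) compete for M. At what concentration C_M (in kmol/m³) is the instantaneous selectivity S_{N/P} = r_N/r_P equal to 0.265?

S_{N/P} = (k₁/k₂)·C_M⁻¹ ⇒ C_M = (S·k₂/k₁)^(-1).
= (0.265×3.74/2.43)^(-1) = (0.4079)^(-1) = 2.45 kmol/m³.

2.45 kmol/m³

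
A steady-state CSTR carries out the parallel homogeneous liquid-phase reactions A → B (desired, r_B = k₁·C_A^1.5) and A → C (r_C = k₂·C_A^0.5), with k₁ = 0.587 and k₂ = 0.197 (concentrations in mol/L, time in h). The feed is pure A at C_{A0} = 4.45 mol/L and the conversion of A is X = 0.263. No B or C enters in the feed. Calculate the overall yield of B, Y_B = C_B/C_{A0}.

Exit C_A = C_{A0}(1−X) = 4.45×0.737 = 3.280 mol/L.
In a CSTR the entire volume is at exit conditions, so r_B = 0.587×3.280^1.5 = 3.486 and r_C = 0.197×3.280^0.5 = 0.3568.
Fraction of consumed A going to B: r_B/(r_B+r_C) = 0.9072.
C_B = 0.9072·C_{A0}·X = 0.9072×4.45×0.263 = 1.06 mol/L; Y_B = C_B/C_{A0} = 0.239.

0.239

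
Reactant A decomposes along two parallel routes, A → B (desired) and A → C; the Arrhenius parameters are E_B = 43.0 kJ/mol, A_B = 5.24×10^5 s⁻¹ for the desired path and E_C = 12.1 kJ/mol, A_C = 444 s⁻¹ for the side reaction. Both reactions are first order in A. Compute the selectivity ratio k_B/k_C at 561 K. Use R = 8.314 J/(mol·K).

With equal orders, S_{B/C} = k_B/k_C = (A_B/A_C)·exp[(E_C−E_B)/(RT)].
(E_C−E_B)/(RT) = (12.1−43.0)×10³/(8.314×561) = -30900/4664 = -6.625.
k_B/k_C = (5.24×10^5/444)·exp(-6.625) = 1180 × 0.001327 = 1.57.

1.57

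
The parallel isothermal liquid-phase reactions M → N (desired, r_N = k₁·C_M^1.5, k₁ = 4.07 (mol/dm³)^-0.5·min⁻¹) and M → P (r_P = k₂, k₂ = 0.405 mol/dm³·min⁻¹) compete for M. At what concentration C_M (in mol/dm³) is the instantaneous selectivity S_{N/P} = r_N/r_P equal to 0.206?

S_{N/P} = (k₁/k₂)·C_M^1.5 ⇒ C_M = (S·k₂/k₁)^(1/1.5).
= (0.206×0.405/4.07)^(0.6667) = (0.02050)^(0.6667) = 0.0749 mol/dm³.

0.0749 mol/dm³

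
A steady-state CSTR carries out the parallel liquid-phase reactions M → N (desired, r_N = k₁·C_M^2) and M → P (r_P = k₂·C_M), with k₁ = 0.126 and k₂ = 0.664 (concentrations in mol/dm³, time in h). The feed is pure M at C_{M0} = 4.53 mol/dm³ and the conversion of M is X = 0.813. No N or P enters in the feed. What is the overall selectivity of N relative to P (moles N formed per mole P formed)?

0.161

Exit C_M = C_{M0}(1−X) = 4.53×0.187 = 0.8471 mol/dm³.
A CSTR operates uniformly at the exit composition, giving r_N = 0.09042 and r_P = 0.5625 (each k·C_M^n at C_M = 0.8471).
Overall selectivity = C_N/C_P = r_Nτ/(r_Pτ) = r_N/r_P = 0.161.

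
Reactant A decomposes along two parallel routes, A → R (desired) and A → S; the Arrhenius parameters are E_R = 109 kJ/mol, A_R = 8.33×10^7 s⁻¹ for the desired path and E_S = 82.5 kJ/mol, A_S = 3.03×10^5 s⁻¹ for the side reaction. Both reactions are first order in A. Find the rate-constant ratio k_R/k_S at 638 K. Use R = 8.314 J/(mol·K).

1.86

k_R/k_S = (A_R/A_S)·exp[−(E_R−E_S)/(RT)] = (A_R/A_S)·exp[(E_S−E_R)/(RT)].
(E_S−E_R)/(RT) = (82.5−109)×10³/(8.314×638) = -26500/5304 = -4.996.
k_R/k_S = (8.33×10^7/3.03×10^5)·exp(-4.996) = 274.9 × 0.006766 = 1.86.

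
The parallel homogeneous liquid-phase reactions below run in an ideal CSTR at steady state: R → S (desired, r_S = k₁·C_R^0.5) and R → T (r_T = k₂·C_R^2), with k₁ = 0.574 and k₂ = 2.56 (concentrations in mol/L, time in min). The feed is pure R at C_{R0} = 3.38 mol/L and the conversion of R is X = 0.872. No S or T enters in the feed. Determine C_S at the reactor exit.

Exit C_R = C_{R0}(1−X) = 3.38×0.128 = 0.4326 mol/L.
Rates in a CSTR are evaluated at the outlet concentration: r_S = 0.574×0.4326^0.5 = 0.3776, r_T = 2.56×0.4326^2 = 0.4792.
Fraction of consumed R going to S: r_S/(r_S+r_T) = 0.4407.
C_S = 0.4407·C_{R0}·X = 0.4407×3.38×0.872 = 1.30 mol/L.

1.30 mol/L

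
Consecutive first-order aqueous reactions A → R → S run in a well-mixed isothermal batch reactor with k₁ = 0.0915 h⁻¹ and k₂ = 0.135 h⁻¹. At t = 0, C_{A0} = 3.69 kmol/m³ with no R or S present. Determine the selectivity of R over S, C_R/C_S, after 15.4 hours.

0.497

The intermediate concentration in a first-order A→B→C sequence is C_R = k₁C_{A0}(e^(−k₁t) − e^(−k₂t))/(k₂−k₁).
e^(−k₁t) = e^(−0.0915×15.4) = e^(−1.409) = 0.2444; e^(−k₂t) = e^(−2.079) = 0.1251.
C_R = 0.0915×3.69/(0.135−0.0915) × (0.2444−0.1251) = 7.762×0.1193 = 0.9260 kmol/m³.
C_A = C_{A0}e^(−k₁t) = 0.9017 kmol/m³, so C_S = C_{A0}−C_A−C_R = 1.862 kmol/m³; C_R/C_S = 0.497.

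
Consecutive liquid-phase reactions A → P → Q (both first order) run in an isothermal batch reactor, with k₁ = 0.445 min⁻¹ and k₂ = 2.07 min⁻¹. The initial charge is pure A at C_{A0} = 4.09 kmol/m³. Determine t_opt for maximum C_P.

For first-order series the maximum of C_P occurs at t_opt = ln(k₂/k₁)/(k₂−k₁).
= ln(2.07/0.445)/(2.07−0.445) = ln(4.652)/1.625 = 1.537/1.625 = 0.946 min.

0.946 min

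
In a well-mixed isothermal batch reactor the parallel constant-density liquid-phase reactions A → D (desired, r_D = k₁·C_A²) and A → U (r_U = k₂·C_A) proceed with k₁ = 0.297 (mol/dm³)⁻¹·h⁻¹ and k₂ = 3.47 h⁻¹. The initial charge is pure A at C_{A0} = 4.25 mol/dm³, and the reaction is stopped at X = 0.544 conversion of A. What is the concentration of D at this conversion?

C_A = C_{A0}(1−X) = 1.938 mol/dm³.
Along a PFR/batch, dC_U/dC_A = −r_U/(r_D+r_U) = −k₂/(k₂+k₁·C_A).
Integrating from C_{A0} to C_A: C_U = (3.47/0.297)·ln[(3.47+0.297·4.25)/(3.47+0.297·1.94)] = 11.68·ln(4.732/4.046) = 1.832 mol/dm³.
Then C_D = (C_{A0}−C_A) − C_U = 2.312 − 1.832 = 0.4803 mol/dm³.

0.480 mol/dm³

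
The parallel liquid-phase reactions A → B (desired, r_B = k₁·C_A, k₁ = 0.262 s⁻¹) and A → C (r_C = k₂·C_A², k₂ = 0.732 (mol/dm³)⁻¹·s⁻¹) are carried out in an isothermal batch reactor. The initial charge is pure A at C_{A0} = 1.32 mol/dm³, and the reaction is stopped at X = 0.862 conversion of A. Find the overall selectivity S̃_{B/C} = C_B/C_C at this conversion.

0.554

C_A = C_{A0}(1−X) = 0.1822 mol/dm³.
Along a PFR/batch, dC_B/dC_A = −r_B/(r_B+r_C) = −k₁/(k₁+k₂·C_A).
Integrating from C_{A0} to C_A: C_B = (0.262/0.732)·ln[(0.262+0.732·1.32)/(0.262+0.732·0.182)] = 0.3579·ln(1.228/0.3953) = 0.4057 mol/dm³.
C_C = (C_{A0}−C_A)−C_B = 0.7321 mol/dm³; S̃_{B/C} = 0.4057/0.7321 = 0.554.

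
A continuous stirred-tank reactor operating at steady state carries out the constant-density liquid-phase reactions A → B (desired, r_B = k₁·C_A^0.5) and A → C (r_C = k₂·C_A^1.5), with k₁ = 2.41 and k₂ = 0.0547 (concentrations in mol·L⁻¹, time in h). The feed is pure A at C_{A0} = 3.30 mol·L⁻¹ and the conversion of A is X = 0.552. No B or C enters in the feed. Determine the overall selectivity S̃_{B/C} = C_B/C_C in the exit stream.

Exit C_A = C_{A0}(1−X) = 3.30×0.448 = 1.478 mol·L⁻¹.
A CSTR operates uniformly at the exit composition, giving r_B = 2.930 and r_C = 0.09833 (each k·C_A^n at C_A = 1.478).
Overall selectivity = C_B/C_C = r_Bτ/(r_Cτ) = r_B/r_C = 29.8.

29.8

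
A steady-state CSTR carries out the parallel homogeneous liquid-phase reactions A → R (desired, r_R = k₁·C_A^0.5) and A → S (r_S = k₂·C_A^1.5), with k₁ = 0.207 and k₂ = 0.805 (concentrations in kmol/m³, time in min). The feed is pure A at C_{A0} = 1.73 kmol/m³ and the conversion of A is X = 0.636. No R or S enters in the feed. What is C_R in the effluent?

Exit C_A = C_{A0}(1−X) = 1.73×0.364 = 0.6297 kmol/m³.
In a CSTR the entire volume is at exit conditions, so r_R = 0.207×0.6297^0.5 = 0.1643 and r_S = 0.805×0.6297^1.5 = 0.4023.
Fraction of consumed A going to R: r_R/(r_R+r_S) = 0.2899.
C_R = 0.2899·C_{A0}·X = 0.2899×1.73×0.636 = 0.319 kmol/m³.

0.319 kmol/m³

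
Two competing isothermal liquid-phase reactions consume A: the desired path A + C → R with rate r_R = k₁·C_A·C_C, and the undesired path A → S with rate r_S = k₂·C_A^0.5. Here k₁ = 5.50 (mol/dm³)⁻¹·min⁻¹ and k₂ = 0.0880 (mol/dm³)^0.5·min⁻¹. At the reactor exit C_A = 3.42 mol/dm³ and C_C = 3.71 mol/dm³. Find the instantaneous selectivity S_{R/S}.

S_{R/S} = r_R/r_S = (k₁·C_A·C_C)/(k₂·C_A^0.5) = (k₁/k₂)·C_A^0.5·C_C.
= (5.50×3.420×3.710) / (0.0880×3.420^0.5) = 69.79/0.1627 = 429.
Since the desired path is higher order in A, keeping C_A high (PFR or concentrated feed) favours R.

429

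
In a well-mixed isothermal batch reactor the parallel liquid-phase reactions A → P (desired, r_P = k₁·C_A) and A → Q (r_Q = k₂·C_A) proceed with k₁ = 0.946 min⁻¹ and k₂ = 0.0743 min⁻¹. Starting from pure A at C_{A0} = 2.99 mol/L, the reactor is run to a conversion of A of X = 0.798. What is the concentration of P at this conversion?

2.21 mol/L

C_A = C_{A0}(1−X) = 0.6040 mol/L.
Both paths are first order in A, so the instantaneous fraction to P is constant: dC_P/d(−C_A) = k₁/(k₁+k₂) = 0.9272.
C_P = 0.9272·(C_{A0}−C_A) = 0.9272×2.386 = 2.21 mol/L.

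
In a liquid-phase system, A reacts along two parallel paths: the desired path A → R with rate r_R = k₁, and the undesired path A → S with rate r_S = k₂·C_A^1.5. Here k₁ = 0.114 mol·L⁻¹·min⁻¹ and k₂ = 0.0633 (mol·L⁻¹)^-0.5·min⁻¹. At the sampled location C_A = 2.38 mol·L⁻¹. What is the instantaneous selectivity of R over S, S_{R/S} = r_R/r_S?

0.490

S_{R/S} = r_R/r_S = (k₁)/(k₂·C_A^1.5) = (k₁/k₂)·C_A^-1.5.
= (0.114) / (0.0633×2.380^1.5) = 0.1140/0.2324 = 0.490.
The undesired path is higher order in A, so low C_A (CSTR or dilute feed) favours R.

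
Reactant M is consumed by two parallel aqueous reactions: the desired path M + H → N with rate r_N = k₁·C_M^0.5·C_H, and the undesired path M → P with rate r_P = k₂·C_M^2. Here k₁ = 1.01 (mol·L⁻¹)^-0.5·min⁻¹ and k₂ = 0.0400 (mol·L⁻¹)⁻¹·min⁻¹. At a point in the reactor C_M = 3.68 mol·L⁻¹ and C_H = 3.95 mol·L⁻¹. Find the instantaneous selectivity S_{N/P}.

14.1

S_{N/P} = r_N/r_P = (k₁·C_M^0.5·C_H)/(k₂·C_M^2) = (k₁/k₂)·C_M^-1.5·C_H.
= (1.01×3.680^0.5×3.950) / (0.0400×3.680^2) = 7.653/0.5417 = 14.1.
The undesired path is higher order in M, so low C_M (CSTR or dilute feed) favours N.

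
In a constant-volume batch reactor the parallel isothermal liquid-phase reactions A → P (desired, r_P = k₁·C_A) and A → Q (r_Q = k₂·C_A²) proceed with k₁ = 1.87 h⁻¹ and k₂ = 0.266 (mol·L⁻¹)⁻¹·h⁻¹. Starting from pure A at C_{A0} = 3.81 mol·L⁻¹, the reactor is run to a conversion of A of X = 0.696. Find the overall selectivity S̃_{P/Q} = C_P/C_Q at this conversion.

C_A = C_{A0}(1−X) = 1.158 mol·L⁻¹.
Along a PFR/batch, dC_P/dC_A = −r_P/(r_P+r_Q) = −k₁/(k₁+k₂·C_A).
Integrating from C_{A0} to C_A: C_P = (1.87/0.266)·ln[(1.87+0.266·3.81)/(1.87+0.266·1.16)] = 7.030·ln(2.883/2.178) = 1.972 mol·L⁻¹.
C_Q = (C_{A0}−C_A)−C_P = 0.6795 mol·L⁻¹; S̃_{P/Q} = 1.972/0.6795 = 2.90.

2.90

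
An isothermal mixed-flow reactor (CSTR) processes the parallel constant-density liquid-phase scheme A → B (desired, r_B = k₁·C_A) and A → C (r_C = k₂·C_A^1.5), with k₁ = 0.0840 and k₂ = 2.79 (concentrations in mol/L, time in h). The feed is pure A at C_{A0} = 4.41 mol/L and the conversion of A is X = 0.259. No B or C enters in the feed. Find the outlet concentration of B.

Exit C_A = C_{A0}(1−X) = 4.41×0.741 = 3.268 mol/L.
A CSTR operates uniformly at the exit composition, giving r_B = 0.2745 and r_C = 16.48 (each k·C_A^n at C_A = 3.268).
Fraction of consumed A going to B: r_B/(r_B+r_C) = 0.01638.
C_B = 0.01638·C_{A0}·X = 0.01638×4.41×0.259 = 0.0187 mol/L.

0.0187 mol/L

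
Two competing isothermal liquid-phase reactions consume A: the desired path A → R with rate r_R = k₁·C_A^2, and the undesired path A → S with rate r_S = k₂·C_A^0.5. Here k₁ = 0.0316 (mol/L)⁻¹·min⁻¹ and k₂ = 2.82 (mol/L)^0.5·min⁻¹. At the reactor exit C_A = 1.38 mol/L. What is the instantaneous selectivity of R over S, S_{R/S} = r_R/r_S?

0.0182

S_{R/S} = r_R/r_S = (k₁·C_A^2)/(k₂·C_A^0.5) = (k₁/k₂)·C_A^1.5.
= (0.0316×1.380^2) / (2.82×1.380^0.5) = 0.06018/3.313 = 0.0182.
Since the desired path is higher order in A, keeping C_A high (PFR or concentrated feed) favours R.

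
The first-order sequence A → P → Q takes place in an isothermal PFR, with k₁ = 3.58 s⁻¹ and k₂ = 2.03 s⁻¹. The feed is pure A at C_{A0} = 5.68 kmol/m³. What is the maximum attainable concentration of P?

At the optimum, C_{P,max}/C_{A0} = (k₁/k₂)^[k₂/(k₂−k₁)].
= (3.58/2.03)^(2.03/(2.03−3.58)) = (1.764)^(-1.310) = 0.4757.
C_{P,max} = 0.4757×5.68 = 2.70 kmol/m³.

2.70 kmol/m³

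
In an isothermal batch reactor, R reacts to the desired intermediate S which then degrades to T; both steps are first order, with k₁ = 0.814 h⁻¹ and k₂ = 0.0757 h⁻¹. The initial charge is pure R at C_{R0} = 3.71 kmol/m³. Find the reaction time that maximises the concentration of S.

The intermediate peaks when r₁ = r₂, i.e. k₁e^(−k₁t) = k₂e^(−k₂t), giving t_opt = ln(k₂/k₁)/(k₂−k₁).
= ln(0.0757/0.814)/(0.0757−0.814) = ln(0.09300)/-0.7383 = -2.375/-0.7383 = 3.22 h.

3.22 h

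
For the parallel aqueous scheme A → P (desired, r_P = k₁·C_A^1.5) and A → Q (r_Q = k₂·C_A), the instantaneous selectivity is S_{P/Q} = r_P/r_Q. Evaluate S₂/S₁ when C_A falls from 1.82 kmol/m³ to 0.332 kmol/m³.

S_{P/Q} = (k₁/k₂)·C_A^0.5, so S₂/S₁ = (C_{A,2}/C_{A,1})^0.5.
= (0.332/1.82)^0.5 = (0.1824)^0.5 = 0.427.

0.427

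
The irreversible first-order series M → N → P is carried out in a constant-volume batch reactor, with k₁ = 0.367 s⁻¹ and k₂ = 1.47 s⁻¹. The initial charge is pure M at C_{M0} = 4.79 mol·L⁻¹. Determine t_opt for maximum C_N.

The intermediate peaks when r₁ = r₂, i.e. k₁e^(−k₁t) = k₂e^(−k₂t), giving t_opt = ln(k₂/k₁)/(k₂−k₁).
= ln(1.47/0.367)/(1.47−0.367) = ln(4.005)/1.103 = 1.388/1.103 = 1.26 s.

1.26 s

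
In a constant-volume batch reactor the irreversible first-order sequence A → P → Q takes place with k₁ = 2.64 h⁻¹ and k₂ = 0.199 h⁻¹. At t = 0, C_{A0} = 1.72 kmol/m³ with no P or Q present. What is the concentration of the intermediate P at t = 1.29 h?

The intermediate concentration in a first-order A→B→C sequence is C_P = k₁C_{A0}(e^(−k₁t) − e^(−k₂t))/(k₂−k₁).
e^(−k₁t) = e^(−2.64×1.29) = e^(−3.406) = 0.03319; e^(−k₂t) = e^(−0.2567) = 0.7736.
C_P = 2.64×1.72/(0.199−2.64) × (0.03319−0.7736) = (-1.860)×(-0.7404) = 1.377 kmol/m³.

1.38 kmol/m³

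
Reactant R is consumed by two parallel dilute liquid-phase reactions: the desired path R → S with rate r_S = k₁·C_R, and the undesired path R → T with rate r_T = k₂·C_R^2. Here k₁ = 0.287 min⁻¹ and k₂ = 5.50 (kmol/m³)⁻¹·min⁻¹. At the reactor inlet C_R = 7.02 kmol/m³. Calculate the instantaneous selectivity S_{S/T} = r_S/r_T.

S_{S/T} = r_S/r_T = (k₁·C_R)/(k₂·C_R^2) = (k₁/k₂)·C_R⁻¹.
= (0.287×7.020) / (5.50×7.020^2) = 2.015/271.0 = 0.00743.

0.00743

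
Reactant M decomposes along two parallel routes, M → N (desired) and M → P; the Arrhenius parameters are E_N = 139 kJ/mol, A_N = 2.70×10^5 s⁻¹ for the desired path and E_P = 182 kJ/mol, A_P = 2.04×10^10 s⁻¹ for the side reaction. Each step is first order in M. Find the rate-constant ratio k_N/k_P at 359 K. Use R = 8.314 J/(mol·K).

With equal orders, S_{N/P} = k_N/k_P = (A_N/A_P)·exp[(E_P−E_N)/(RT)].
(E_P−E_N)/(RT) = (182−139)×10³/(8.314×359) = 43000/2985 = 14.41.
k_N/k_P = (2.70×10^5/2.04×10^10)·exp(14.41) = 1.324×10^-5 × 1.806×10^6 = 23.9.
Since E_N < E_P, lowering the temperature improves selectivity toward N.

23.9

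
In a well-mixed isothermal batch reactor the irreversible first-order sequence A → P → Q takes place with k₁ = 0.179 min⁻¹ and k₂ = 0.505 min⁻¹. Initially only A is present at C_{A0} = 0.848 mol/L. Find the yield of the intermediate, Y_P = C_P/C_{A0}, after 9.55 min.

The intermediate concentration in a first-order A→B→C sequence is C_P = k₁C_{A0}(e^(−k₁t) − e^(−k₂t))/(k₂−k₁).
e^(−k₁t) = e^(−0.179×9.55) = e^(−1.709) = 0.1810; e^(−k₂t) = e^(−4.823) = 0.008045.
C_P = 0.179×0.848/(0.505−0.179) × (0.1810−0.008045) = 0.4656×0.1729 = 0.08052 mol/L.
Y_P = C_P/C_{A0} = 0.08052/0.848 = 0.0949.

0.0949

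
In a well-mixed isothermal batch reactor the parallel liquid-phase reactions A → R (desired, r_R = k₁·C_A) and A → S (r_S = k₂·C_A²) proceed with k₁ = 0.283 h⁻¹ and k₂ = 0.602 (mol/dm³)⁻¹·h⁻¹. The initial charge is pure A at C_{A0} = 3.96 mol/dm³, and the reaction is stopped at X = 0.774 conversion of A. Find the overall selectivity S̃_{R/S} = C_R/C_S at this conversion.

C_A = C_{A0}(1−X) = 0.8950 mol/dm³.
Along a PFR/batch, dC_R/dC_A = −r_R/(r_R+r_S) = −k₁/(k₁+k₂·C_A).
Integrating from C_{A0} to C_A: C_R = (0.283/0.602)·ln[(0.283+0.602·3.96)/(0.283+0.602·0.895)] = 0.4701·ln(2.667/0.8218) = 0.5534 mol/dm³.
C_S = (C_{A0}−C_A)−C_R = 2.512 mol/dm³; S̃_{R/S} = 0.5534/2.512 = 0.220.

0.220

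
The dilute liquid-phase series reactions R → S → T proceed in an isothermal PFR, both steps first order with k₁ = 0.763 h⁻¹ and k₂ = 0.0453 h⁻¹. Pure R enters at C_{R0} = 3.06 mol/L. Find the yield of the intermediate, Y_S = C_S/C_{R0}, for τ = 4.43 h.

The intermediate concentration in a first-order A→B→C sequence is C_S = k₁C_{R0}(e^(−k₁τ) − e^(−k₂τ))/(k₂−k₁).
e^(−k₁τ) = e^(−0.763×4.43) = e^(−3.380) = 0.03404; e^(−k₂τ) = e^(−0.2007) = 0.8182.
C_S = 0.763×3.06/(0.0453−0.763) × (0.03404−0.8182) = (-3.253)×(-0.7841) = 2.551 mol/L.
Y_S = C_S/C_{R0} = 2.551/3.06 = 0.834.

0.834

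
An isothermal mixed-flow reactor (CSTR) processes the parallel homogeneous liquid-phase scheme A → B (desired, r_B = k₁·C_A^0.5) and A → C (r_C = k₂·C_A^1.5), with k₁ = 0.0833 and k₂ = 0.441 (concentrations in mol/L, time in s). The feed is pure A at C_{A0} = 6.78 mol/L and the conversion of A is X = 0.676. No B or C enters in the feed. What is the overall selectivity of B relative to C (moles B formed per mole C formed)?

0.0860

Exit C_A = C_{A0}(1−X) = 6.78×0.324 = 2.197 mol/L.
A CSTR operates uniformly at the exit composition, giving r_B = 0.1235 and r_C = 1.436 (each k·C_A^n at C_A = 2.197).
Overall selectivity = C_B/C_C = r_Bτ/(r_Cτ) = r_B/r_C = 0.0860.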